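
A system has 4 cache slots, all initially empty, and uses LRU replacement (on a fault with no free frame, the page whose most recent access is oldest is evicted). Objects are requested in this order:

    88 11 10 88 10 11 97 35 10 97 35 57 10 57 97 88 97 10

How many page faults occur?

88 → fault, frames (88)
11 → fault, frames (88 11)
10 → fault, frames (88 11 10)
88 → hit
10 → hit
11 → hit
97 → fault, frames (88 10 11 97)
35 → fault, evict 88, frames (10 11 97 35)
10 → hit
97 → hit
35 → hit
57 → fault, evict 11, frames (10 97 35 57)
10 → hit
57 → hit
97 → hit
88 → fault, evict 35, frames (10 57 97 88)
97 → hit
10 → hit
Page faults: 7.

7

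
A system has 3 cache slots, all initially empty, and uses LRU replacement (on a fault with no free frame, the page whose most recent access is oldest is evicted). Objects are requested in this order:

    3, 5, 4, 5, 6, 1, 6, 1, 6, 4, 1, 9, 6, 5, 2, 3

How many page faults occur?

11

3 → fault, frames {3}
5 → fault, frames {3,5}
4 → fault, frames {3,5,4}
5 → hit
6 → fault, evict 3, frames {4,5,6}
1 → fault, evict 4, frames {5,6,1}
6 → hit
1 → hit
6 → hit
4 → fault, evict 5, frames {1,6,4}
1 → hit
9 → fault, evict 6, frames {4,1,9}
6 → fault, evict 4, frames {1,9,6}
5 → fault, evict 1, frames {9,6,5}
2 → fault, evict 9, frames {6,5,2}
3 → fault, evict 6, frames {5,2,3}
Page faults: 11.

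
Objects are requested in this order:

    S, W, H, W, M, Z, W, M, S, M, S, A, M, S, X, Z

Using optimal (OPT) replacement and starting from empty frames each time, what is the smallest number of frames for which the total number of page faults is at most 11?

f=1: 16 faults
f=2: 11 faults
f=3: 9 faults
f=4: 7 faults
f=5: 7 faults
f=6: 7 faults
f=7: 7 faults
Smallest f with faults ≤ 11 is 2.

2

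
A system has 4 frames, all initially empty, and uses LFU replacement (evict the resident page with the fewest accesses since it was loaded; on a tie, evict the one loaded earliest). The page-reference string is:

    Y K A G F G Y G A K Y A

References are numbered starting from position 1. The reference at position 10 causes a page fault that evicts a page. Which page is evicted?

pos 1: Y -> fault, frames (Y)
pos 2: K -> fault, frames (Y K)
pos 3: A -> fault, frames (Y K A)
pos 4: G -> fault, frames (Y K A G)
pos 5: F -> fault, evict Y, frames (K A G F)
pos 6: G -> hit
pos 7: Y -> fault, evict K, frames (A G F Y)
pos 8: G -> hit
pos 9: A -> hit
pos 10: K -> fault, evict F, frames (A G Y K)
At position 10, page F is evicted.

F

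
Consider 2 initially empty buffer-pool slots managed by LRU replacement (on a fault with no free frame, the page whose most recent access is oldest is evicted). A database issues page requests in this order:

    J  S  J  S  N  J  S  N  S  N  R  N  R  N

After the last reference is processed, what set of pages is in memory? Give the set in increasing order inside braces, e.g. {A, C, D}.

{N, R}

J -> miss, frames (J)
S -> miss, frames (J S)
J -> hit
S -> hit
N -> miss, evict J, frames (S N)
J -> miss, evict S, frames (N J)
S -> miss, evict N, frames (J S)
N -> miss, evict J, frames (S N)
S -> hit
N -> hit
R -> miss, evict S, frames (N R)
N -> hit
R -> hit
N -> hit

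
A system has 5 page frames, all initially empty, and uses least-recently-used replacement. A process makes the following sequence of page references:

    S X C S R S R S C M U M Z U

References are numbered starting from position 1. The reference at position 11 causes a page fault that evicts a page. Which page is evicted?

X

pos 1: S: miss, frames {S}
pos 2: X: miss, frames {S,X}
pos 3: C: miss, frames {S,X,C}
pos 4: S: hit
pos 5: R: miss, frames {X,C,S,R}
pos 6: S: hit
pos 7: R: hit
pos 8: S: hit
pos 9: C: hit
pos 10: M: miss, frames {X,R,S,C,M}
pos 11: U: miss, evict X, frames {R,S,C,M,U}
At position 11, page X is evicted.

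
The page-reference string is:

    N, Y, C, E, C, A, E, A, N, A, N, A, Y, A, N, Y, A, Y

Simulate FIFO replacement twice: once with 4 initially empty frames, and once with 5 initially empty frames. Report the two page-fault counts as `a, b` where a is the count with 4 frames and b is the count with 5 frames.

7, 5

4 frames: F F F F . F . . F . . . F . . . . . → 7 faults.
5 frames: F F F F . F . . . . . . . . . . . . → 5 faults.
5 < 7: adding a frame reduced faults, as is typical.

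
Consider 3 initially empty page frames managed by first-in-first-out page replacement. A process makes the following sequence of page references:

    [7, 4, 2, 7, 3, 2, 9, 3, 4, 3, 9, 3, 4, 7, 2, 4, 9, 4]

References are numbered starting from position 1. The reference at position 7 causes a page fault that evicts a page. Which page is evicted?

pos 1: 7 -> miss, frames [7]
pos 2: 4 -> miss, frames [7, 4]
pos 3: 2 -> miss, frames [7, 4, 2]
pos 4: 7 -> hit
pos 5: 3 -> miss, evict 7, frames [4, 2, 3]
pos 6: 2 -> hit
pos 7: 9 -> miss, evict 4, frames [2, 3, 9]
At position 7, page 4 is evicted.

4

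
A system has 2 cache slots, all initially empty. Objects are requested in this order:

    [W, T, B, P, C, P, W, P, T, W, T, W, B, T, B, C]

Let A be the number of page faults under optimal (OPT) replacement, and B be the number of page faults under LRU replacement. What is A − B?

Under OPT: F F F F F . F . F . . . F . . F → 9 faults.
Under LRU: F F F F F . F . F F . . F F . F → 11 faults.
A − B = 9 − 11 = -2.

-2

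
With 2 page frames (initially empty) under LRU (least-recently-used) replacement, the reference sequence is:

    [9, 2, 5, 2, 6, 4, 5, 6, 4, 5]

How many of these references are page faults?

9 -> fault, frames {9}
2 -> fault, frames {9,2}
5 -> fault, evict 9, frames {2,5}
2 -> hit
6 -> fault, evict 5, frames {2,6}
4 -> fault, evict 2, frames {6,4}
5 -> fault, evict 6, frames {4,5}
6 -> fault, evict 4, frames {5,6}
4 -> fault, evict 5, frames {6,4}
5 -> fault, evict 6, frames {4,5}
Page faults: 9.

9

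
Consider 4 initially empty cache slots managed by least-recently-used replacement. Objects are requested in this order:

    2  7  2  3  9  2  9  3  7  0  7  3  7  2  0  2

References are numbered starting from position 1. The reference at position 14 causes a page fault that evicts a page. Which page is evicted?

pos 1: 2: miss, frames [2]
pos 2: 7: miss, frames [2, 7]
pos 3: 2: hit
pos 4: 3: miss, frames [7, 2, 3]
pos 5: 9: miss, frames [7, 2, 3, 9]
pos 6: 2: hit
pos 7: 9: hit
pos 8: 3: hit
pos 9: 7: hit
pos 10: 0: miss, evict 2, frames [9, 3, 7, 0]
pos 11: 7: hit
pos 12: 3: hit
pos 13: 7: hit
pos 14: 2: miss, evict 9, frames [0, 3, 7, 2]
At position 14, page 9 is evicted.

9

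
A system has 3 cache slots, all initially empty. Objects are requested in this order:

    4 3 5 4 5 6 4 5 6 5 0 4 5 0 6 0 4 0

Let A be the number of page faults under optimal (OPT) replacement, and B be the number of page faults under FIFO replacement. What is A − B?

Under OPT: F F F . . F . . . . F . . . F . . . → 6 faults.
Under FIFO: F F F . . F F . . . F . F . F . F F → 10 faults.
A − B = 6 − 10 = -4.

-4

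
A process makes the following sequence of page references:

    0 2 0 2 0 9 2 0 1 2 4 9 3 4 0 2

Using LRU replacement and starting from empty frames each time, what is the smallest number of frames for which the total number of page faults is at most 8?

f=1: 16 faults
f=2: 13 faults
f=3: 9 faults
f=4: 9 faults
f=5: 7 faults
f=6: 6 faults
Smallest f with faults ≤ 8 is 5.

5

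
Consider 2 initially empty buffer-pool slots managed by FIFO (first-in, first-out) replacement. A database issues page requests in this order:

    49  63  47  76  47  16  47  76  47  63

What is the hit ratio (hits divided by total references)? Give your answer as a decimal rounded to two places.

0.20

49 -> fault, frames (49)
63 -> fault, frames (49 63)
47 -> fault, evict 49, frames (63 47)
76 -> fault, evict 63, frames (47 76)
47 -> hit
16 -> fault, evict 47, frames (76 16)
47 -> fault, evict 76, frames (16 47)
76 -> fault, evict 16, frames (47 76)
47 -> hit
63 -> fault, evict 47, frames (76 63)
Hits: 2 of 10 references → 2/10 = 0.2000.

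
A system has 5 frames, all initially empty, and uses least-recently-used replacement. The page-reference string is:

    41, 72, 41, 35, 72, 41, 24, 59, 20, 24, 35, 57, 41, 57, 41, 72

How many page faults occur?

41 → fault, frames (41)
72 → fault, frames (41 72)
41 → hit
35 → fault, frames (72 41 35)
72 → hit
41 → hit
24 → fault, frames (35 72 41 24)
59 → fault, frames (35 72 41 24 59)
20 → fault, evict 35, frames (72 41 24 59 20)
24 → hit
35 → fault, evict 72, frames (41 59 20 24 35)
57 → fault, evict 41, frames (59 20 24 35 57)
41 → fault, evict 59, frames (20 24 35 57 41)
57 → hit
41 → hit
72 → fault, evict 20, frames (24 35 57 41 72)
Page faults: 10.

10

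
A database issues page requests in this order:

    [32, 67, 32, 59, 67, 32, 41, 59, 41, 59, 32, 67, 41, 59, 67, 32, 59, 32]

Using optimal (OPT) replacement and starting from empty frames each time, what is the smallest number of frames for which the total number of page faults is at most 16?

f=1: 18 faults
f=2: 9 faults
f=3: 6 faults
f=4: 4 faults
Smallest f with faults ≤ 16 is 2.

2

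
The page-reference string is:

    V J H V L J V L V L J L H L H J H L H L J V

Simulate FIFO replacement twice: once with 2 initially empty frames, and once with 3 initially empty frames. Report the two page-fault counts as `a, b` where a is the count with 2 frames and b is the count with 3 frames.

16, 9

2 frames: F F F F F F F F . . F . F F . F F F . . F F → 16 faults.
3 frames: F F F . F . F . . . F . F F . . . . . . . F → 9 faults.
9 < 16: adding a frame reduced faults, as is typical.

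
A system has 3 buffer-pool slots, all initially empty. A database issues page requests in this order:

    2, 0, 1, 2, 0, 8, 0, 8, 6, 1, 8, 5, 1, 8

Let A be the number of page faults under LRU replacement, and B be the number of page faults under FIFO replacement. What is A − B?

Under LRU: F F F . . F . . F F . F . . → 7 faults.
Under FIFO: F F F . . F . . F . . F F F → 8 faults.
A − B = 7 − 8 = -1.

-1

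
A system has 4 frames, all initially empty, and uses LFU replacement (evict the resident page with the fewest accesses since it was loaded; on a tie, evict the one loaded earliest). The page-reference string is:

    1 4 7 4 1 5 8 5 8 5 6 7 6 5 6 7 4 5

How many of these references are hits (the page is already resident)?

1: fault, frames {1}
4: fault, frames {1,4}
7: fault, frames {1,4,7}
4: hit
1: hit
5: fault, frames {1,4,7,5}
8: fault, evict 7, frames {1,4,5,8}
5: hit
8: hit
5: hit
6: fault, evict 1, frames {4,5,8,6}
7: fault, evict 6, frames {4,5,8,7}
6: fault, evict 7, frames {4,5,8,6}
5: hit
6: hit
7: fault, evict 4, frames {5,8,6,7}
4: fault, evict 7, frames {5,8,6,4}
5: hit
Hits: 8.

8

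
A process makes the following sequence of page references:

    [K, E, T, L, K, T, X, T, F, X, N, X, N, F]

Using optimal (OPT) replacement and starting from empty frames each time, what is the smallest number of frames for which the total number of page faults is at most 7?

3

f=1: 14 faults
f=2: 9 faults
f=3: 7 faults
f=4: 7 faults
f=5: 7 faults
f=6: 7 faults
f=7: 7 faults
Smallest f with faults ≤ 7 is 3.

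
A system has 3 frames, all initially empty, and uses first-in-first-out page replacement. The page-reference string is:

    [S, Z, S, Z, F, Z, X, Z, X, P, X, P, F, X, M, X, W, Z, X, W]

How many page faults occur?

9

S -> fault, frames [S]
Z -> fault, frames [S, Z]
S -> hit
Z -> hit
F -> fault, frames [S, Z, F]
Z -> hit
X -> fault, evict S, frames [Z, F, X]
Z -> hit
X -> hit
P -> fault, evict Z, frames [F, X, P]
X -> hit
P -> hit
F -> hit
X -> hit
M -> fault, evict F, frames [X, P, M]
X -> hit
W -> fault, evict X, frames [P, M, W]
Z -> fault, evict P, frames [M, W, Z]
X -> fault, evict M, frames [W, Z, X]
W -> hit
Page faults: 9.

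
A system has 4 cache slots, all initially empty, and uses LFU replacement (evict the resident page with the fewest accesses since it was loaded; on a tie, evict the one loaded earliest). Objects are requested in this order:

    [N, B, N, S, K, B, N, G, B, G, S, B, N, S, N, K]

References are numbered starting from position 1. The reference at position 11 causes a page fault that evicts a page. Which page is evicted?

K

pos 1: N → fault, frames (N)
pos 2: B → fault, frames (N B)
pos 3: N → hit
pos 4: S → fault, frames (N B S)
pos 5: K → fault, frames (N B S K)
pos 6: B → hit
pos 7: N → hit
pos 8: G → fault, evict S, frames (N B K G)
pos 9: B → hit
pos 10: G → hit
pos 11: S → fault, evict K, frames (N B G S)
At position 11, page K is evicted.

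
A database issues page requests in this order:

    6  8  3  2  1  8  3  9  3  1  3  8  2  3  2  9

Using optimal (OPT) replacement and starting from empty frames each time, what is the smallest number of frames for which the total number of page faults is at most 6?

f=1: 16 faults
f=2: 11 faults
f=3: 8 faults
f=4: 7 faults
f=5: 6 faults
f=6: 6 faults
Smallest f with faults ≤ 6 is 5.

5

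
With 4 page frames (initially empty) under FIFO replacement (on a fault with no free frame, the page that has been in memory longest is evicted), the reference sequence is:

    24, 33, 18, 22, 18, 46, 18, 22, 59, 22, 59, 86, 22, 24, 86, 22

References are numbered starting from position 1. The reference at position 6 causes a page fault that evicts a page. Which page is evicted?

24

pos 1: 24 -> fault, frames {24}
pos 2: 33 -> fault, frames {24,33}
pos 3: 18 -> fault, frames {24,33,18}
pos 4: 22 -> fault, frames {24,33,18,22}
pos 5: 18 -> hit
pos 6: 46 -> fault, evict 24, frames {33,18,22,46}
At position 6, page 24 is evicted.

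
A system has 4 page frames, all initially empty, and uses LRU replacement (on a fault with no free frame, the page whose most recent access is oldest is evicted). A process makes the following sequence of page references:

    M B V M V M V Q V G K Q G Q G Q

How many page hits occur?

10

M → miss, frames (M)
B → miss, frames (M B)
V → miss, frames (M B V)
M → hit
V → hit
M → hit
V → hit
Q → miss, frames (B M V Q)
V → hit
G → miss, evict B, frames (M Q V G)
K → miss, evict M, frames (Q V G K)
Q → hit
G → hit
Q → hit
G → hit
Q → hit
Hits: 10.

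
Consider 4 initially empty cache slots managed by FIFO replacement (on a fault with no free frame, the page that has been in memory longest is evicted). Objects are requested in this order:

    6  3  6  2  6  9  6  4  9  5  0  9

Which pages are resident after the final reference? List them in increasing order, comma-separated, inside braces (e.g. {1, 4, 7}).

6 → miss, frames (6)
3 → miss, frames (6 3)
6 → hit
2 → miss, frames (6 3 2)
6 → hit
9 → miss, frames (6 3 2 9)
6 → hit
4 → miss, evict 6, frames (3 2 9 4)
9 → hit
5 → miss, evict 3, frames (2 9 4 5)
0 → miss, evict 2, frames (9 4 5 0)
9 → hit

{0, 4, 5, 9}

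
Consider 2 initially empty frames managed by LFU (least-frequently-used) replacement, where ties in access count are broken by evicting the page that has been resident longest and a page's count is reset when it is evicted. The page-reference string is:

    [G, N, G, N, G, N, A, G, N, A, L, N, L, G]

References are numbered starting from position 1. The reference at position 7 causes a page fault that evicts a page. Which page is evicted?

G

pos 1: G: miss, frames {G}
pos 2: N: miss, frames {G,N}
pos 3: G: hit
pos 4: N: hit
pos 5: G: hit
pos 6: N: hit
pos 7: A: miss, evict G, frames {N,A}
At position 7, page G is evicted.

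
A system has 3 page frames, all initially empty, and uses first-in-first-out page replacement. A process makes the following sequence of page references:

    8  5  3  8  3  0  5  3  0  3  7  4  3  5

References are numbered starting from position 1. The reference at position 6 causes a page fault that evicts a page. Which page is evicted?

8

pos 1: 8 → fault, frames {8}
pos 2: 5 → fault, frames {8,5}
pos 3: 3 → fault, frames {8,5,3}
pos 4: 8 → hit
pos 5: 3 → hit
pos 6: 0 → fault, evict 8, frames {5,3,0}
At position 6, page 8 is evicted.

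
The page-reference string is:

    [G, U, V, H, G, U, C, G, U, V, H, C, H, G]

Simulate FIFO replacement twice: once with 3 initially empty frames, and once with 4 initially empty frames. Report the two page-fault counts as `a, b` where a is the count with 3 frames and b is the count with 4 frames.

3 frames: F F F F F F F . . F F . . F → 10 faults.
4 frames: F F F F . . F F F F F F . F → 11 faults.
11 > 10: adding a frame increased faults — Belady's anomaly.

10, 11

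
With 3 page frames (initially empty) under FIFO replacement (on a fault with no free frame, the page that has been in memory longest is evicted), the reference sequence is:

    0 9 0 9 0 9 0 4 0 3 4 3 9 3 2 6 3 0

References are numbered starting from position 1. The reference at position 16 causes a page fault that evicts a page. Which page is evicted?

4

pos 1: 0: miss, frames {0}
pos 2: 9: miss, frames {0,9}
pos 3: 0: hit
pos 4: 9: hit
pos 5: 0: hit
pos 6: 9: hit
pos 7: 0: hit
pos 8: 4: miss, frames {0,9,4}
pos 9: 0: hit
pos 10: 3: miss, evict 0, frames {9,4,3}
pos 11: 4: hit
pos 12: 3: hit
pos 13: 9: hit
pos 14: 3: hit
pos 15: 2: miss, evict 9, frames {4,3,2}
pos 16: 6: miss, evict 4, frames {3,2,6}
At position 16, page 4 is evicted.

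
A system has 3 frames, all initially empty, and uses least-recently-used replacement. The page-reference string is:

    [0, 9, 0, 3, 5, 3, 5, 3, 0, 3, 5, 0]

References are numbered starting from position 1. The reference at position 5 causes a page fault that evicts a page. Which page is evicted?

9

pos 1: 0: miss, frames {0}
pos 2: 9: miss, frames {0,9}
pos 3: 0: hit
pos 4: 3: miss, frames {9,0,3}
pos 5: 5: miss, evict 9, frames {0,3,5}
At position 5, page 9 is evicted.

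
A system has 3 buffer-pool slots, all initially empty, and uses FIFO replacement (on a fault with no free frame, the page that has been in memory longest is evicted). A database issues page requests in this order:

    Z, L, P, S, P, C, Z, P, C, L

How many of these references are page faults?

Z -> miss, frames (Z)
L -> miss, frames (Z L)
P -> miss, frames (Z L P)
S -> miss, evict Z, frames (L P S)
P -> hit
C -> miss, evict L, frames (P S C)
Z -> miss, evict P, frames (S C Z)
P -> miss, evict S, frames (C Z P)
C -> hit
L -> miss, evict C, frames (Z P L)
Page faults: 8.

8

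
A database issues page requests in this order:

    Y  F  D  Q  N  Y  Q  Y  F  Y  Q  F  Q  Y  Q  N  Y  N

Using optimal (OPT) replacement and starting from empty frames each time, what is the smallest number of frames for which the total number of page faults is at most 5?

f=1: 18 faults
f=2: 10 faults
f=3: 7 faults
f=4: 5 faults
f=5: 5 faults
Smallest f with faults ≤ 5 is 4.

4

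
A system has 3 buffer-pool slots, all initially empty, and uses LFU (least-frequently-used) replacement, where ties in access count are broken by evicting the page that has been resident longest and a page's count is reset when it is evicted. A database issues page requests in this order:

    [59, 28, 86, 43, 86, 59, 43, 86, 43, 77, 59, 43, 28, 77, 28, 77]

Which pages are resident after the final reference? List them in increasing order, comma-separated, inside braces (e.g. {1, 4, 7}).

59 → fault, frames [59]
28 → fault, frames [59, 28]
86 → fault, frames [59, 28, 86]
43 → fault, evict 59, frames [28, 86, 43]
86 → hit
59 → fault, evict 28, frames [86, 43, 59]
43 → hit
86 → hit
43 → hit
77 → fault, evict 59, frames [86, 43, 77]
59 → fault, evict 77, frames [86, 43, 59]
43 → hit
28 → fault, evict 59, frames [86, 43, 28]
77 → fault, evict 28, frames [86, 43, 77]
28 → fault, evict 77, frames [86, 43, 28]
77 → fault, evict 28, frames [86, 43, 77]

{43, 77, 86}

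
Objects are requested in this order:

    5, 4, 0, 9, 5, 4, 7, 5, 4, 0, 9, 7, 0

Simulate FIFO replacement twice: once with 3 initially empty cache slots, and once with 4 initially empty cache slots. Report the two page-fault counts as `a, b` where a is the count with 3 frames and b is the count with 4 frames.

9, 10

3 frames: F F F F F F F . . F F . . → 9 faults.
4 frames: F F F F . . F F F F F F . → 10 faults.
10 > 9: adding a frame increased faults — Belady's anomaly.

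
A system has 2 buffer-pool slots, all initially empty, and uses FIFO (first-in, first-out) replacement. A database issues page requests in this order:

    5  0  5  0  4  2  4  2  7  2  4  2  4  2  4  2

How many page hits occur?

5: fault, frames [5]
0: fault, frames [5, 0]
5: hit
0: hit
4: fault, evict 5, frames [0, 4]
2: fault, evict 0, frames [4, 2]
4: hit
2: hit
7: fault, evict 4, frames [2, 7]
2: hit
4: fault, evict 2, frames [7, 4]
2: fault, evict 7, frames [4, 2]
4: hit
2: hit
4: hit
2: hit
Hits: 9.

9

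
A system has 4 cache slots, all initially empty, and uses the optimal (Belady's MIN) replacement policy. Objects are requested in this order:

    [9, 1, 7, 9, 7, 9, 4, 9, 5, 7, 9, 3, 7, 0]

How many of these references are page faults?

7

9 -> miss, frames (9)
1 -> miss, frames (9 1)
7 -> miss, frames (9 1 7)
9 -> hit
7 -> hit
9 -> hit
4 -> miss, frames (9 1 7 4)
9 -> hit
5 -> miss, evict 4, frames (9 1 7 5)
7 -> hit
9 -> hit
3 -> miss, evict 5, frames (9 1 7 3)
7 -> hit
0 -> miss, evict 3, frames (9 1 7 0)
Page faults: 7.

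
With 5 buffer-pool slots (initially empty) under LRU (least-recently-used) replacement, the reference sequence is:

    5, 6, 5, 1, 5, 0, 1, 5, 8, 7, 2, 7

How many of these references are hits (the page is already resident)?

5 -> miss, frames (5)
6 -> miss, frames (5 6)
5 -> hit
1 -> miss, frames (6 5 1)
5 -> hit
0 -> miss, frames (6 1 5 0)
1 -> hit
5 -> hit
8 -> miss, frames (6 0 1 5 8)
7 -> miss, evict 6, frames (0 1 5 8 7)
2 -> miss, evict 0, frames (1 5 8 7 2)
7 -> hit
Hits: 5.

5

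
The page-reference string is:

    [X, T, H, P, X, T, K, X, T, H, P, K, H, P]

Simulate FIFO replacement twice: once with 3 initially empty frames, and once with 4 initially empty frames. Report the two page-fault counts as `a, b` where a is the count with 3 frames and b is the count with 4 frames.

3 frames: F F F F F F F . . F F . . . → 9 faults.
4 frames: F F F F . . F F F F F F . . → 10 faults.
10 > 9: adding a frame increased faults — Belady's anomaly.

9, 10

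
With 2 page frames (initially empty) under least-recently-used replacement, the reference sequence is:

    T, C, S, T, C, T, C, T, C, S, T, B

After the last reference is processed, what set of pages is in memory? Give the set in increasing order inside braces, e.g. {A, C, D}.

T → miss, frames [T]
C → miss, frames [T, C]
S → miss, evict T, frames [C, S]
T → miss, evict C, frames [S, T]
C → miss, evict S, frames [T, C]
T → hit
C → hit
T → hit
C → hit
S → miss, evict T, frames [C, S]
T → miss, evict C, frames [S, T]
B → miss, evict S, frames [T, B]

{B, T}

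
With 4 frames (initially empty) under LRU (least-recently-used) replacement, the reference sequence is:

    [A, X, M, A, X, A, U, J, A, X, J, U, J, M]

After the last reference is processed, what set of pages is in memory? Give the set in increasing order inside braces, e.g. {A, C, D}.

A → miss, frames [A]
X → miss, frames [A, X]
M → miss, frames [A, X, M]
A → hit
X → hit
A → hit
U → miss, frames [M, X, A, U]
J → miss, evict M, frames [X, A, U, J]
A → hit
X → hit
J → hit
U → hit
J → hit
M → miss, evict A, frames [X, U, J, M]

{J, M, U, X}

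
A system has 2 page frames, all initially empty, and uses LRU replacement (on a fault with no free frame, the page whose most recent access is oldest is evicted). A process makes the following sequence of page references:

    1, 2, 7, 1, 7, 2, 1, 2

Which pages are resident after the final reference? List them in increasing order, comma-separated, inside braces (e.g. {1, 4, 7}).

1 -> miss, frames {1}
2 -> miss, frames {1,2}
7 -> miss, evict 1, frames {2,7}
1 -> miss, evict 2, frames {7,1}
7 -> hit
2 -> miss, evict 1, frames {7,2}
1 -> miss, evict 7, frames {2,1}
2 -> hit

{1, 2}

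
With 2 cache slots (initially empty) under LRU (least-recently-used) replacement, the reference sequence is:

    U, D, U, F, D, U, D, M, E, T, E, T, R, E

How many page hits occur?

U -> miss, frames {U}
D -> miss, frames {U,D}
U -> hit
F -> miss, evict D, frames {U,F}
D -> miss, evict U, frames {F,D}
U -> miss, evict F, frames {D,U}
D -> hit
M -> miss, evict U, frames {D,M}
E -> miss, evict D, frames {M,E}
T -> miss, evict M, frames {E,T}
E -> hit
T -> hit
R -> miss, evict E, frames {T,R}
E -> miss, evict T, frames {R,E}
Hits: 4.

4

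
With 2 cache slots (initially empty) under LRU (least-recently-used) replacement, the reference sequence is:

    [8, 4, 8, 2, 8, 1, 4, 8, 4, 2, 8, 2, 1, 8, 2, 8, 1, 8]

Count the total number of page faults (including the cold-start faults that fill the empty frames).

8 -> fault, frames [8]
4 -> fault, frames [8, 4]
8 -> hit
2 -> fault, evict 4, frames [8, 2]
8 -> hit
1 -> fault, evict 2, frames [8, 1]
4 -> fault, evict 8, frames [1, 4]
8 -> fault, evict 1, frames [4, 8]
4 -> hit
2 -> fault, evict 8, frames [4, 2]
8 -> fault, evict 4, frames [2, 8]
2 -> hit
1 -> fault, evict 8, frames [2, 1]
8 -> fault, evict 2, frames [1, 8]
2 -> fault, evict 1, frames [8, 2]
8 -> hit
1 -> fault, evict 2, frames [8, 1]
8 -> hit
Page faults: 12.

12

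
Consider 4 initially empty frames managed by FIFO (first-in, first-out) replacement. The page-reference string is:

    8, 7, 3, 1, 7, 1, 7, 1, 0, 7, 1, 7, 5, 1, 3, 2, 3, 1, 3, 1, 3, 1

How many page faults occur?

8 → miss, frames [8]
7 → miss, frames [8, 7]
3 → miss, frames [8, 7, 3]
1 → miss, frames [8, 7, 3, 1]
7 → hit
1 → hit
7 → hit
1 → hit
0 → miss, evict 8, frames [7, 3, 1, 0]
7 → hit
1 → hit
7 → hit
5 → miss, evict 7, frames [3, 1, 0, 5]
1 → hit
3 → hit
2 → miss, evict 3, frames [1, 0, 5, 2]
3 → miss, evict 1, frames [0, 5, 2, 3]
1 → miss, evict 0, frames [5, 2, 3, 1]
3 → hit
1 → hit
3 → hit
1 → hit
Page faults: 9.

9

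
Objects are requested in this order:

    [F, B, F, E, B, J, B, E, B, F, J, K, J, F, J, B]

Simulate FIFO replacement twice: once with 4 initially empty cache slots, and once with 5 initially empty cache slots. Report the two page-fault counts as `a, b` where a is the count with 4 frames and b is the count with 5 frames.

4 frames: F F . F . F . . . . . F . F . F → 7 faults.
5 frames: F F . F . F . . . . . F . . . . → 5 faults.
5 < 7: adding a frame reduced faults, as is typical.

7, 5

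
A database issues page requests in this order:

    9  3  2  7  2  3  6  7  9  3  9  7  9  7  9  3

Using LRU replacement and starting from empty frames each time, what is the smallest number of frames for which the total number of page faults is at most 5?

f=1: 16 faults
f=2: 11 faults
f=3: 8 faults
f=4: 6 faults
f=5: 5 faults
Smallest f with faults ≤ 5 is 5.

5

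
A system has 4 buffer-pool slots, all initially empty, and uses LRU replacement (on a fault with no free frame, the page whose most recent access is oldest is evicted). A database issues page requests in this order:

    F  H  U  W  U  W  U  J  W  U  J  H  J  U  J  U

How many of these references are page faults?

F -> fault, frames {F}
H -> fault, frames {F,H}
U -> fault, frames {F,H,U}
W -> fault, frames {F,H,U,W}
U -> hit
W -> hit
U -> hit
J -> fault, evict F, frames {H,W,U,J}
W -> hit
U -> hit
J -> hit
H -> hit
J -> hit
U -> hit
J -> hit
U -> hit
Page faults: 5.

5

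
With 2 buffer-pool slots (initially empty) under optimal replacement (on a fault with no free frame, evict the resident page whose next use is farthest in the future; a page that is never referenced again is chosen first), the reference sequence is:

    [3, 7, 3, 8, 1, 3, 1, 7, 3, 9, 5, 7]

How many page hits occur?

5

3 -> fault, frames [3]
7 -> fault, frames [3, 7]
3 -> hit
8 -> fault, evict 7, frames [3, 8]
1 -> fault, evict 8, frames [3, 1]
3 -> hit
1 -> hit
7 -> fault, evict 1, frames [3, 7]
3 -> hit
9 -> fault, evict 3, frames [7, 9]
5 -> fault, evict 9, frames [7, 5]
7 -> hit
Hits: 5.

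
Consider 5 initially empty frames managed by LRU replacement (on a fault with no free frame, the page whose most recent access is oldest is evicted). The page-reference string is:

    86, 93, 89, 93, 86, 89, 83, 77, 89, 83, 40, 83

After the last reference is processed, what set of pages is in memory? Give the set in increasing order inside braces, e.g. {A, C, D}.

86: miss, frames {86}
93: miss, frames {86,93}
89: miss, frames {86,93,89}
93: hit
86: hit
89: hit
83: miss, frames {93,86,89,83}
77: miss, frames {93,86,89,83,77}
89: hit
83: hit
40: miss, evict 93, frames {86,77,89,83,40}
83: hit

{40, 77, 83, 86, 89}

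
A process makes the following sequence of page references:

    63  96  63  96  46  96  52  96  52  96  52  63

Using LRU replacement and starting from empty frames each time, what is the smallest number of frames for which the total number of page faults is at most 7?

f=1: 12 faults
f=2: 5 faults
f=3: 5 faults
f=4: 4 faults
Smallest f with faults ≤ 7 is 2.

2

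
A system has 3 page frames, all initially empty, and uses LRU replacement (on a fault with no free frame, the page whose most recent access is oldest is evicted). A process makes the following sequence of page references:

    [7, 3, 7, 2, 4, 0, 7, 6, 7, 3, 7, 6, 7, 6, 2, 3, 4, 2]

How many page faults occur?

11

7: fault, frames [7]
3: fault, frames [7, 3]
7: hit
2: fault, frames [3, 7, 2]
4: fault, evict 3, frames [7, 2, 4]
0: fault, evict 7, frames [2, 4, 0]
7: fault, evict 2, frames [4, 0, 7]
6: fault, evict 4, frames [0, 7, 6]
7: hit
3: fault, evict 0, frames [6, 7, 3]
7: hit
6: hit
7: hit
6: hit
2: fault, evict 3, frames [7, 6, 2]
3: fault, evict 7, frames [6, 2, 3]
4: fault, evict 6, frames [2, 3, 4]
2: hit
Page faults: 11.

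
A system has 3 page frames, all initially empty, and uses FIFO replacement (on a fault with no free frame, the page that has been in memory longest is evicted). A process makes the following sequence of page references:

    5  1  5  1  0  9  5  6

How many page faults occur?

5: miss, frames [5]
1: miss, frames [5, 1]
5: hit
1: hit
0: miss, frames [5, 1, 0]
9: miss, evict 5, frames [1, 0, 9]
5: miss, evict 1, frames [0, 9, 5]
6: miss, evict 0, frames [9, 5, 6]
Page faults: 6.

6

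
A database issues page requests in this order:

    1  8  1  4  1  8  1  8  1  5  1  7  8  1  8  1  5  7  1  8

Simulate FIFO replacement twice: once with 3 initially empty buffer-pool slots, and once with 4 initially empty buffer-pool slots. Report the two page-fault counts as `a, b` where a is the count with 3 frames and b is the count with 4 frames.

9, 7

3 frames: F F . F . . . . . F F F F . . . F . F . → 9 faults.
4 frames: F F . F . . . . . F . F . F F . . . . . → 7 faults.
7 < 9: adding a frame reduced faults, as is typical.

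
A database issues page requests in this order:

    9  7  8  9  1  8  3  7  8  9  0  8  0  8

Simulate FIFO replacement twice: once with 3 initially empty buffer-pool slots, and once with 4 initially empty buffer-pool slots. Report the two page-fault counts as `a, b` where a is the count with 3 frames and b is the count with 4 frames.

3 frames: F F F . F . F F F F F . . . → 9 faults.
4 frames: F F F . F . F . . F F F . . → 8 faults.
8 < 9: adding a frame reduced faults, as is typical.

9, 8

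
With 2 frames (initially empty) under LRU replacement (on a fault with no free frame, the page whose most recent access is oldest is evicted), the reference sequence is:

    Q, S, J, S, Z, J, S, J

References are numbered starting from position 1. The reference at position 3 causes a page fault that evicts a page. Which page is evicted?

Q

pos 1: Q → fault, frames {Q}
pos 2: S → fault, frames {Q,S}
pos 3: J → fault, evict Q, frames {S,J}
At position 3, page Q is evicted.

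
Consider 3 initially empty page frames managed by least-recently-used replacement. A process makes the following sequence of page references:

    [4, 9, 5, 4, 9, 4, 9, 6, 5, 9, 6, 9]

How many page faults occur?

4: fault, frames (4)
9: fault, frames (4 9)
5: fault, frames (4 9 5)
4: hit
9: hit
4: hit
9: hit
6: fault, evict 5, frames (4 9 6)
5: fault, evict 4, frames (9 6 5)
9: hit
6: hit
9: hit
Page faults: 5.

5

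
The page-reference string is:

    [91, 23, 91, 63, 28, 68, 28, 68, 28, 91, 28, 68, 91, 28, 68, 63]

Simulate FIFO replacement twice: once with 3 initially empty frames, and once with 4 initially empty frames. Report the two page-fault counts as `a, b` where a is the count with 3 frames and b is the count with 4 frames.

7, 6

3 frames: F F . F F F . . . F . . . . . F → 7 faults.
4 frames: F F . F F F . . . F . . . . . . → 6 faults.
6 < 7: adding a frame reduced faults, as is typical.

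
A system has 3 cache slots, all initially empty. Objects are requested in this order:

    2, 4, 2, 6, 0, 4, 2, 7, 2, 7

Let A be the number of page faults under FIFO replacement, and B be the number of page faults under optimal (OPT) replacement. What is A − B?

Under FIFO: F F . F F . F F . . → 6 faults.
Under OPT: F F . F F . . F . . → 5 faults.
A − B = 6 − 5 = 1.

1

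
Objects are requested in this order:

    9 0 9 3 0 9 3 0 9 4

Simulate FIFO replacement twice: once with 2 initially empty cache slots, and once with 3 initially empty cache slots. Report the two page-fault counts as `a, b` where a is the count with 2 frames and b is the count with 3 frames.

2 frames: F F . F . F . F . F → 6 faults.
3 frames: F F . F . . . . . F → 4 faults.
4 < 6: adding a frame reduced faults, as is typical.

6, 4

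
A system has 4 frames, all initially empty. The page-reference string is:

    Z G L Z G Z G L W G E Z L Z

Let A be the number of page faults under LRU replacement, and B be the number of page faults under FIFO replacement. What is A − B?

Under LRU: F F F . . . . . F . F F F . → 7 faults.
Under FIFO: F F F . . . . . F . F F . . → 6 faults.
A − B = 7 − 6 = 1.

1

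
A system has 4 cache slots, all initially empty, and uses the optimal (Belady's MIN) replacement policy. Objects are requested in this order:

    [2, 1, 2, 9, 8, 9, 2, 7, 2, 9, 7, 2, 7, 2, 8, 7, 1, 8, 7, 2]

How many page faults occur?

2: miss, frames {2}
1: miss, frames {2,1}
2: hit
9: miss, frames {2,1,9}
8: miss, frames {2,1,9,8}
9: hit
2: hit
7: miss, evict 1, frames {2,9,8,7}
2: hit
9: hit
7: hit
2: hit
7: hit
2: hit
8: hit
7: hit
1: miss, evict 9, frames {2,8,7,1}
8: hit
7: hit
2: hit
Page faults: 6.

6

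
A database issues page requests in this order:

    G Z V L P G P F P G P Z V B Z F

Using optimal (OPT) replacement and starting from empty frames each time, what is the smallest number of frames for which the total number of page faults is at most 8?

f=1: 16 faults
f=2: 11 faults
f=3: 9 faults
f=4: 8 faults
f=5: 7 faults
f=6: 7 faults
f=7: 7 faults
Smallest f with faults ≤ 8 is 4.

4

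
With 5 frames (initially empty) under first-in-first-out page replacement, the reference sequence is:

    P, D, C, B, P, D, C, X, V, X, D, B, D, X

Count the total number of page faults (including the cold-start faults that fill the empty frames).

P → miss, frames {P}
D → miss, frames {P,D}
C → miss, frames {P,D,C}
B → miss, frames {P,D,C,B}
P → hit
D → hit
C → hit
X → miss, frames {P,D,C,B,X}
V → miss, evict P, frames {D,C,B,X,V}
X → hit
D → hit
B → hit
D → hit
X → hit
Page faults: 6.

6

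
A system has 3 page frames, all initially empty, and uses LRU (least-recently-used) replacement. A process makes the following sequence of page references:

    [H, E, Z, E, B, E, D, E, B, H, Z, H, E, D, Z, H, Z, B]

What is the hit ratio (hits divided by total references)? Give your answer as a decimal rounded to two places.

H: miss, frames {H}
E: miss, frames {H,E}
Z: miss, frames {H,E,Z}
E: hit
B: miss, evict H, frames {Z,E,B}
E: hit
D: miss, evict Z, frames {B,E,D}
E: hit
B: hit
H: miss, evict D, frames {E,B,H}
Z: miss, evict E, frames {B,H,Z}
H: hit
E: miss, evict B, frames {Z,H,E}
D: miss, evict Z, frames {H,E,D}
Z: miss, evict H, frames {E,D,Z}
H: miss, evict E, frames {D,Z,H}
Z: hit
B: miss, evict D, frames {H,Z,B}
Hits: 6 of 18 references → 6/18 = 0.3333.

0.33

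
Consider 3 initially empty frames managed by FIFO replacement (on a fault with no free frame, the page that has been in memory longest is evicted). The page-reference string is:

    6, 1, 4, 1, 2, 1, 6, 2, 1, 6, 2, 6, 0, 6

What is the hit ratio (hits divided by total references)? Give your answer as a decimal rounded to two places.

0.50

6 -> miss, frames (6)
1 -> miss, frames (6 1)
4 -> miss, frames (6 1 4)
1 -> hit
2 -> miss, evict 6, frames (1 4 2)
1 -> hit
6 -> miss, evict 1, frames (4 2 6)
2 -> hit
1 -> miss, evict 4, frames (2 6 1)
6 -> hit
2 -> hit
6 -> hit
0 -> miss, evict 2, frames (6 1 0)
6 -> hit
Hits: 7 of 14 references → 7/14 = 0.5000.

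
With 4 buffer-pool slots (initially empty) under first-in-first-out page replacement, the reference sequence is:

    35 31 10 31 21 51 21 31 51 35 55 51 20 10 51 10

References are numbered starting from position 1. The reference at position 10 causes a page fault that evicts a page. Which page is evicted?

31

pos 1: 35 → miss, frames (35)
pos 2: 31 → miss, frames (35 31)
pos 3: 10 → miss, frames (35 31 10)
pos 4: 31 → hit
pos 5: 21 → miss, frames (35 31 10 21)
pos 6: 51 → miss, evict 35, frames (31 10 21 51)
pos 7: 21 → hit
pos 8: 31 → hit
pos 9: 51 → hit
pos 10: 35 → miss, evict 31, frames (10 21 51 35)
At position 10, page 31 is evicted.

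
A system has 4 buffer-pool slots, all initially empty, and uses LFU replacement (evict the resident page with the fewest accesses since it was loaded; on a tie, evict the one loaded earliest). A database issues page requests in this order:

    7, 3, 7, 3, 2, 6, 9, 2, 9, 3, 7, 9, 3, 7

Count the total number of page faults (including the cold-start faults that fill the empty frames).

6

7 → fault, frames (7)
3 → fault, frames (7 3)
7 → hit
3 → hit
2 → fault, frames (7 3 2)
6 → fault, frames (7 3 2 6)
9 → fault, evict 2, frames (7 3 6 9)
2 → fault, evict 6, frames (7 3 9 2)
9 → hit
3 → hit
7 → hit
9 → hit
3 → hit
7 → hit
Page faults: 6.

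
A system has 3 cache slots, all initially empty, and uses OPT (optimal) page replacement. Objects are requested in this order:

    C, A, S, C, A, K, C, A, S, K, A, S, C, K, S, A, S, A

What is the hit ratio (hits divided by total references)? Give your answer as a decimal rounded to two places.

C -> miss, frames [C]
A -> miss, frames [C, A]
S -> miss, frames [C, A, S]
C -> hit
A -> hit
K -> miss, evict S, frames [C, A, K]
C -> hit
A -> hit
S -> miss, evict C, frames [A, K, S]
K -> hit
A -> hit
S -> hit
C -> miss, evict A, frames [K, S, C]
K -> hit
S -> hit
A -> miss, evict C, frames [K, S, A]
S -> hit
A -> hit
Hits: 11 of 18 references → 11/18 = 0.6111.

0.61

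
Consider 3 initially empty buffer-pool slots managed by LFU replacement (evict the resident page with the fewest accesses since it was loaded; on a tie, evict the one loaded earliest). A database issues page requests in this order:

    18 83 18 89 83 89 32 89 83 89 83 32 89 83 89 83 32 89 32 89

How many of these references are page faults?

18 → miss, frames [18]
83 → miss, frames [18, 83]
18 → hit
89 → miss, frames [18, 83, 89]
83 → hit
89 → hit
32 → miss, evict 18, frames [83, 89, 32]
89 → hit
83 → hit
89 → hit
83 → hit
32 → hit
89 → hit
83 → hit
89 → hit
83 → hit
32 → hit
89 → hit
32 → hit
89 → hit
Page faults: 4.

4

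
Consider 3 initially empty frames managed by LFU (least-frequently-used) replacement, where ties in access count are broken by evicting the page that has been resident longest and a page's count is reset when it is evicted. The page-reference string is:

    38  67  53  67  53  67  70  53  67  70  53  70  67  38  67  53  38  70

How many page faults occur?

38 -> fault, frames (38)
67 -> fault, frames (38 67)
53 -> fault, frames (38 67 53)
67 -> hit
53 -> hit
67 -> hit
70 -> fault, evict 38, frames (67 53 70)
53 -> hit
67 -> hit
70 -> hit
53 -> hit
70 -> hit
67 -> hit
38 -> fault, evict 70, frames (67 53 38)
67 -> hit
53 -> hit
38 -> hit
70 -> fault, evict 38, frames (67 53 70)
Page faults: 6.

6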